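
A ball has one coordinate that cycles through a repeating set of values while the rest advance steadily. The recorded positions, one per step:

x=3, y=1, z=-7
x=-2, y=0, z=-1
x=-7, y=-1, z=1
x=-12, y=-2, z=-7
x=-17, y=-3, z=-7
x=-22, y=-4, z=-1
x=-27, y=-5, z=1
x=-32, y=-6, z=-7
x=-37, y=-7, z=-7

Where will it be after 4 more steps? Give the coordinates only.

X: linear, -5 per step → -57 at step 12.
Y: linear, -1 per step → -11 at step 12.
Z: cycles through -7, -1, 1, -7 every 4 steps. Step 12 lands at position 0 of the cycle → -7.

x=-57, y=-11, z=-7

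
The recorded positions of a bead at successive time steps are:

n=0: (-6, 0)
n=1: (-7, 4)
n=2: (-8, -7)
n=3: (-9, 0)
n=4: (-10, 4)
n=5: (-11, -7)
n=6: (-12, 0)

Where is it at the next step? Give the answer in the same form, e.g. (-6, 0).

First: linear, -1 per step → -13 at step 7.
Second: cycles through 0, 4, -7 every 3 steps. Step 7 lands at position 1 of the cycle → 4.

(-13, 4)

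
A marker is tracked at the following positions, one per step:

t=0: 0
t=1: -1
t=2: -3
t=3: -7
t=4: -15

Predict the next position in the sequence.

-31

The jumps are -1, -2, -4, -8 — a geometric progression with ratio 2.
step 5: -15 − 16 → -31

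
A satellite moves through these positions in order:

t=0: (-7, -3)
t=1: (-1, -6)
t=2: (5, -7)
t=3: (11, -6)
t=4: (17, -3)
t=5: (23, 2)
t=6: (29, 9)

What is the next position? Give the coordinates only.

(35, 18)

First differences are (+6, -3), (+6, -1), (+6, +1), (+6, +3), (+6, +5), (+6, +7); their common second difference is (+0, +2) (constant acceleration).
step 7: (29, 9) + (+6, +9) → (35, 18)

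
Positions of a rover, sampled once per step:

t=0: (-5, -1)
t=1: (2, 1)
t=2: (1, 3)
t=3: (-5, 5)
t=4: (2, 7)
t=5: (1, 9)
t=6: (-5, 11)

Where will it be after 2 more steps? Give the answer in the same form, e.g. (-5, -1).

First: cycles through -5, 2, 1 every 3 steps. Step 8 lands at position 2 of the cycle → 1.
Second: linear, +2 per step → 15 at step 8.

(1, 15)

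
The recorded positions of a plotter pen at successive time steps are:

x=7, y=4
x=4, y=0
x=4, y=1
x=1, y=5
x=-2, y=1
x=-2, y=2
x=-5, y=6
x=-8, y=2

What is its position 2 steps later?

x=-11, y=7

The moves between consecutive positions are (-3, -4), (+0, +1), (-3, +4), (-3, -4), (+0, +1), (-3, +4), (-3, -4); they repeat the 3-cycle [(-3, -4), (+0, +1), (-3, +4)].
step 8: apply (+0, +1) → x=-8, y=3
step 9: apply (-3, +4) → x=-11, y=7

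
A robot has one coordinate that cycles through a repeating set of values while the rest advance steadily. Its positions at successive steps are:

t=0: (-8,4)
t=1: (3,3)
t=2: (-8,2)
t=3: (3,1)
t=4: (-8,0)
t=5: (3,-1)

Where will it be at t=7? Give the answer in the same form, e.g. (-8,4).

(3,-3)

The first coordinate repeats the cycle [-8, 3] with period 2; step 7 mod 2 = 1, giving 3.
The second coordinate changes by -1 each step, so at step 7 it is 4 + 7·(-1) = -3.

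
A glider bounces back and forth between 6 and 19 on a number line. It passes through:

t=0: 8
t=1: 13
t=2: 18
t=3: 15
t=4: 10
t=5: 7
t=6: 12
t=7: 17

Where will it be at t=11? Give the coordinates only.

11

The value travels 5 per step and bounces off the walls at 6 and 19.
  step 8: 17 → 16
  step 9: 16 → 11
  step 10: 11 → 6
  step 11: 6 → 11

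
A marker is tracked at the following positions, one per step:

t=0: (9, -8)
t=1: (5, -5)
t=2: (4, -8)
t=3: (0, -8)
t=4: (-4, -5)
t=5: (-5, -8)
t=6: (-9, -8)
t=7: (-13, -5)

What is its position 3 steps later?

(-22, -5)

Differencing gives (-4, +3), (-1, -3), (-4, +0), (-4, +3), (-1, -3), (-4, +0), (-4, +3). This is the pattern (-4, +3), (-1, -3), (-4, +0) repeated.
step 8: apply (-1, -3) → (-14, -8)
step 9: apply (-4, +0) → (-18, -8)
step 10: apply (-4, +3) → (-22, -5)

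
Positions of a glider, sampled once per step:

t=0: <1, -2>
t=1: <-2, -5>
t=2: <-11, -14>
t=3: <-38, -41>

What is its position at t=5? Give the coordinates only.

Step-to-step displacements: <-3, -3>, <-9, -9>, <-27, -27>; each is 3× the previous.
step 4: <-38, -41> + <-81, -81> → <-119, -122>
step 5: <-119, -122> + <-243, -243> → <-362, -365>

<-362, -365>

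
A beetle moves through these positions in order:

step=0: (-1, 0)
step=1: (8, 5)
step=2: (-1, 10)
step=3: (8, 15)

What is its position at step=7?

(8, 35)

The first coordinate repeats the cycle [-1, 8] with period 2; step 7 mod 2 = 1, giving 8.
The second coordinate changes by +5 each step, so at step 7 it is 0 + 7·(5) = 35.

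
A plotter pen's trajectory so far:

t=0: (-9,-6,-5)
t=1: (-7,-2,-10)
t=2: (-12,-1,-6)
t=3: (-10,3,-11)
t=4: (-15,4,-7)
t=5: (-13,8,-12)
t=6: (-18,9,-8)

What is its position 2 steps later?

Differencing gives (+2,+4,-5), (-5,+1,+4), (+2,+4,-5), (-5,+1,+4), (+2,+4,-5), (-5,+1,+4). This is the pattern (+2,+4,-5), (-5,+1,+4) repeated.
step 7: apply (+2,+4,-5) → (-16,13,-13)
step 8: apply (-5,+1,+4) → (-21,14,-9)

(-21,14,-9)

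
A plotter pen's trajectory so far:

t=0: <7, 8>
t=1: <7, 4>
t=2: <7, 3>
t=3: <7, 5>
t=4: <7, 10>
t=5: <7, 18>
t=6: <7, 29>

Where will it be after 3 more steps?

<7, 80>

First differences are <+0, -4>, <+0, -1>, <+0, +2>, <+0, +5>, <+0, +8>, <+0, +11>; their common second difference is <+0, +3> (constant acceleration).
step 7: <7, 29> + <+0, +14> → <7, 43>
step 8: <7, 43> + <+0, +17> → <7, 60>
step 9: <7, 60> + <+0, +20> → <7, 80>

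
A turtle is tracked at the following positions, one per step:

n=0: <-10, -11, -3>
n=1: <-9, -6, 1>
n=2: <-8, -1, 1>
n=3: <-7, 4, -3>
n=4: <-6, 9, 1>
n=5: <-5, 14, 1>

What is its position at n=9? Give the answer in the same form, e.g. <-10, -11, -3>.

First: linear, +1 per step → -1 at step 9.
Second: linear, +5 per step → 34 at step 9.
Third: cycles through -3, 1, 1 every 3 steps. Step 9 lands at position 0 of the cycle → -3.

<-1, 34, -3>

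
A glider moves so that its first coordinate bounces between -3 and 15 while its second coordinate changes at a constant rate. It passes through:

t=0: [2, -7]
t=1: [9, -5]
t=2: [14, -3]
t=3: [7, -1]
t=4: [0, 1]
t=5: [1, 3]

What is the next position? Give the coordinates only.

[8, 5]

The first coordinate reflects between -3 and 15, moving 7 per step.
  step 6: 1 → 8
The second coordinate changes by +2 each step: at step 6 it is 5.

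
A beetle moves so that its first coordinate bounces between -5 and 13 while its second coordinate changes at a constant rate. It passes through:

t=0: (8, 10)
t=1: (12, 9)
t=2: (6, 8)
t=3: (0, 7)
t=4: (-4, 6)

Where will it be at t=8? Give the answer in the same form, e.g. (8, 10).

The first coordinate travels 6 per step and bounces off the walls at -5 and 13.
  step 5: -4 → 2
  step 6: 2 → 8
  step 7: 8 → 12
  step 8: 12 → 6
The second coordinate changes by -1 each step: at step 8 it is 2.

(6, 2)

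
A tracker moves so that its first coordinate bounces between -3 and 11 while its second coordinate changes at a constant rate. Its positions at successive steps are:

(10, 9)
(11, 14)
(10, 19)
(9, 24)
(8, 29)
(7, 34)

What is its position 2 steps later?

The first coordinate reflects between -3 and 11, moving 1 per step.
  step 6: 7 → 6
  step 7: 6 → 5
The second coordinate changes by +5 each step: at step 7 it is 44.

(5, 44)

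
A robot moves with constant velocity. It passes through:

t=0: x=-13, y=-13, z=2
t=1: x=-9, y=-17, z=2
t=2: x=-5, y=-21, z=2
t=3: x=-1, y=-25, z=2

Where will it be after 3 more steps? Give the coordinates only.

x=11, y=-37, z=2

Constant displacement of (+4,-4,+0) per step.
step 4: x=-1, y=-25, z=2 + (+4,-4,+0) → x=3, y=-29, z=2
step 5: x=3, y=-29, z=2 + (+4,-4,+0) → x=7, y=-33, z=2
step 6: x=7, y=-33, z=2 + (+4,-4,+0) → x=11, y=-37, z=2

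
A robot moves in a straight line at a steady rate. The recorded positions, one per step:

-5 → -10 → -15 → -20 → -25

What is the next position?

The position changes by -5 every step.
step 5: -25 − 5 → -30

-30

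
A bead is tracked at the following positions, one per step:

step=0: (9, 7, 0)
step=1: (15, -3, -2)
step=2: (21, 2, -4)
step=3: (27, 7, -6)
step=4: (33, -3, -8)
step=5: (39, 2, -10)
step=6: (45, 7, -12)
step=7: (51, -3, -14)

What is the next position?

(57, 2, -16)

The first coordinate changes by +6 each step, so at step 8 it is 9 + 8·(6) = 57.
The second coordinate repeats the cycle [7, -3, 2] with period 3; step 8 mod 3 = 2, giving 2.
The third coordinate changes by -2 each step, so at step 8 it is 0 + 8·(-2) = -16.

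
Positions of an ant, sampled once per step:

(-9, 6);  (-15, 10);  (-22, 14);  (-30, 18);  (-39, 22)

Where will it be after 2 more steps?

(-60, 30)

Successive displacements: (-6, +4), (-7, +4), (-8, +4), (-9, +4) — each changes by (-1, +0).
step 5: (-39, 22) + (-10, +4) → (-49, 26)
step 6: (-49, 26) + (-11, +4) → (-60, 30)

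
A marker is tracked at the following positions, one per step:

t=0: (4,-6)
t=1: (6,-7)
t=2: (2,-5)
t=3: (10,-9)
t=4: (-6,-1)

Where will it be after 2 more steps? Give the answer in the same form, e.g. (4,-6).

Step-to-step displacements: (+2,-1), (-4,+2), (+8,-4), (-16,+8); each is -2× the previous.
step 5: (-6,-1) + (+32,-16) → (26,-17)
step 6: (26,-17) + (-64,+32) → (-38,15)

(-38,15)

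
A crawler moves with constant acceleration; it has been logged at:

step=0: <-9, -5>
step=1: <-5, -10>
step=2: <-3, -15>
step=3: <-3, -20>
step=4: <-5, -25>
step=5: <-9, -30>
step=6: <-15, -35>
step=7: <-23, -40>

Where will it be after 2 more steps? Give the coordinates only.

First differences are <+4, -5>, <+2, -5>, <+0, -5>, <-2, -5>, <-4, -5>, <-6, -5>, <-8, -5>; their common second difference is <-2, +0> (constant acceleration).
step 8: <-23, -40> + <-10, -5> → <-33, -45>
step 9: <-33, -45> + <-12, -5> → <-45, -50>

<-45, -50>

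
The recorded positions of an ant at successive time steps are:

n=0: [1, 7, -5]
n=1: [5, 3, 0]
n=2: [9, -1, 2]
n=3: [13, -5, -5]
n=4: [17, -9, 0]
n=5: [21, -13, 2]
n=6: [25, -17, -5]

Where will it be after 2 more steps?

The first coordinate changes by +4 each step, so at step 8 it is 1 + 8·(4) = 33.
The second coordinate changes by -4 each step, so at step 8 it is 7 + 8·(-4) = -25.
The third coordinate repeats the cycle [-5, 0, 2] with period 3; step 8 mod 3 = 2, giving 2.

[33, -25, 2]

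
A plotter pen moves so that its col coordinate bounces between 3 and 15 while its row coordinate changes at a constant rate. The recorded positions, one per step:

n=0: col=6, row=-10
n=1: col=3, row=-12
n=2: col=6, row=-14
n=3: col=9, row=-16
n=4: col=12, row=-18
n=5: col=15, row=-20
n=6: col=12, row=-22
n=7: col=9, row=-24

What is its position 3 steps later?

The col coordinate travels 3 per step and bounces off the walls at 3 and 15.
  step 8: 9 → 6
  step 9: 6 → 3
  step 10: 3 → 6
The row coordinate changes by -2 each step: at step 10 it is -30.

col=6, row=-30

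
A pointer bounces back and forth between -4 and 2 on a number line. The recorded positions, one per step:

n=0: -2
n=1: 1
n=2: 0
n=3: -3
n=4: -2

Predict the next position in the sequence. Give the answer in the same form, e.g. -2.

The value reflects between -4 and 2, moving 3 per step.
  step 5: -2 → 1

1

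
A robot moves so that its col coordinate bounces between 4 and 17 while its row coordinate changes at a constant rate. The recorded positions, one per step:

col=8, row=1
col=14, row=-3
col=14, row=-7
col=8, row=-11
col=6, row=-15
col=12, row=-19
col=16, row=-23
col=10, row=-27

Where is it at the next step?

col=4, row=-31

The col coordinate travels 6 per step and bounces off the walls at 4 and 17.
  step 8: 10 → 4
The row coordinate changes by -4 each step: at step 8 it is -31.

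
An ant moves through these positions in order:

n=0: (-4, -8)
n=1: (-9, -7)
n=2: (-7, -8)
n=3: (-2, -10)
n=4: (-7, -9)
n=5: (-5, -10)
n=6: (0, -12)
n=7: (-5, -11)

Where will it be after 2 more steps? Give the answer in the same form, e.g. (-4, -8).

The moves between consecutive positions are (-5, +1), (+2, -1), (+5, -2), (-5, +1), (+2, -1), (+5, -2), (-5, +1); they repeat the 3-cycle [(-5, +1), (+2, -1), (+5, -2)].
step 8: apply (+2, -1) → (-3, -12)
step 9: apply (+5, -2) → (2, -14)

(2, -14)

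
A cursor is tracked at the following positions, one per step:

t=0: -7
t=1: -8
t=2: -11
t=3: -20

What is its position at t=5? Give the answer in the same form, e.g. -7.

-128

Consecutive displacements -1, -3, -9 scale by a factor of 3 each step.
step 4: -20 − 27 → -47
step 5: -47 − 81 → -128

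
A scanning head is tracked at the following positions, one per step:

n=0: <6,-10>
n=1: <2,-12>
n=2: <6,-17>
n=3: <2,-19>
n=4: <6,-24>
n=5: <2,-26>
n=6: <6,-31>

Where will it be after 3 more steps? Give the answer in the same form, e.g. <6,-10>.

Differencing gives <-4,-2>, <+4,-5>, <-4,-2>, <+4,-5>, <-4,-2>, <+4,-5>. This is the pattern <-4,-2>, <+4,-5> repeated.
step 7: apply <-4,-2> → <2,-33>
step 8: apply <+4,-5> → <6,-38>
step 9: apply <-4,-2> → <2,-40>

<2,-40>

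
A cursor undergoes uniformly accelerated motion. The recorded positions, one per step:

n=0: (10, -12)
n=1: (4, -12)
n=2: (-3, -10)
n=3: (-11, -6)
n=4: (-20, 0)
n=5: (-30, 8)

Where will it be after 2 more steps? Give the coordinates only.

Successive displacements: (-6, +0), (-7, +2), (-8, +4), (-9, +6), (-10, +8) — each changes by (-1, +2).
step 6: (-30, 8) + (-11, +10) → (-41, 18)
step 7: (-41, 18) + (-12, +12) → (-53, 30)

(-53, 30)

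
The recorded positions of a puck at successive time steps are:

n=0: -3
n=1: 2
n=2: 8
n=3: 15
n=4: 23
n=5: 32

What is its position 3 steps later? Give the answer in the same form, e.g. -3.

Taking differences between consecutive positions: +5, +6, +7, +8, +9. These grow by +1 each step.
step 6: 32 + 10 → 42
step 7: 42 + 11 → 53
step 8: 53 + 12 → 65

65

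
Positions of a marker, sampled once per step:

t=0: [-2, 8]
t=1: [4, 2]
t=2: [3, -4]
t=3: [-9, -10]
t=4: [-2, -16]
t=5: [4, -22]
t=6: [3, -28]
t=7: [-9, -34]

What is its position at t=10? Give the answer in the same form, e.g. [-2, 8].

The first coordinate repeats the cycle [-2, 4, 3, -9] with period 4; step 10 mod 4 = 2, giving 3.
The second coordinate changes by -6 each step, so at step 10 it is 8 + 10·(-6) = -52.

[3, -52]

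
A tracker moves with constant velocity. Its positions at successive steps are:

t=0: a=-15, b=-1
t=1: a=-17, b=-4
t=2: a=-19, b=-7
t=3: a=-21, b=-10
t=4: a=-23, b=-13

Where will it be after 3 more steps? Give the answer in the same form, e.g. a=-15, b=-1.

Each step adds (-2, -3) to the position.
step 5: a=-23, b=-13 + (-2, -3) → a=-25, b=-16
step 6: a=-25, b=-16 + (-2, -3) → a=-27, b=-19
step 7: a=-27, b=-19 + (-2, -3) → a=-29, b=-22

a=-29, b=-22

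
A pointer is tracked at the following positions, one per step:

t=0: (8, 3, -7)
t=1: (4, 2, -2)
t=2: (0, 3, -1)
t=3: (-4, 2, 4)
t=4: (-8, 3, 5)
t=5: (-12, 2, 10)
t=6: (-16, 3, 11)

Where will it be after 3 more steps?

Differencing gives (-4, -1, +5), (-4, +1, +1), (-4, -1, +5), (-4, +1, +1), (-4, -1, +5), (-4, +1, +1). This is the pattern (-4, -1, +5), (-4, +1, +1) repeated.
step 7: apply (-4, -1, +5) → (-20, 2, 16)
step 8: apply (-4, +1, +1) → (-24, 3, 17)
step 9: apply (-4, -1, +5) → (-28, 2, 22)

(-28, 2, 22)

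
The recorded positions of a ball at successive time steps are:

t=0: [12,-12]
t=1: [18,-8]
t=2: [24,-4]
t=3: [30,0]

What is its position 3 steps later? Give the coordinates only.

Constant displacement of [+6,+4] per step.
step 4: [30,0] + [+6,+4] → [36,4]
step 5: [36,4] + [+6,+4] → [42,8]
step 6: [42,8] + [+6,+4] → [48,12]

[48,12]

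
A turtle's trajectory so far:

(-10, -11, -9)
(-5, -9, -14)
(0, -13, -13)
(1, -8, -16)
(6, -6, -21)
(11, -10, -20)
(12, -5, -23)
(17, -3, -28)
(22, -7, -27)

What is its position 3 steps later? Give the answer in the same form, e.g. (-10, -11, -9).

(33, -4, -34)

Step-to-step displacements: (+5, +2, -5), (+5, -4, +1), (+1, +5, -3), (+5, +2, -5), (+5, -4, +1), (+1, +5, -3), (+5, +2, -5), (+5, -4, +1) — a repeating cycle of length 3.
step 9: apply (+1, +5, -3) → (23, -2, -30)
step 10: apply (+5, +2, -5) → (28, 0, -35)
step 11: apply (+5, -4, +1) → (33, -4, -34)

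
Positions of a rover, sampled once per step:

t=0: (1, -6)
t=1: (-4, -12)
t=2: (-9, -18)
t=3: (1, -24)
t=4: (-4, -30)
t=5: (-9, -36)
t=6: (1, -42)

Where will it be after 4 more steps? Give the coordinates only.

(-4, -66)

The first coordinate repeats the cycle [1, -4, -9] with period 3; step 10 mod 3 = 1, giving -4.
The second coordinate changes by -6 each step, so at step 10 it is -6 + 10·(-6) = -66.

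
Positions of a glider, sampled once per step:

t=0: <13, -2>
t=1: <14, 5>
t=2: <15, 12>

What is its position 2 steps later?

<17, 26>

Constant displacement of <+1, +7> per step.
step 3: <15, 12> + <+1, +7> → <16, 19>
step 4: <16, 19> + <+1, +7> → <17, 26>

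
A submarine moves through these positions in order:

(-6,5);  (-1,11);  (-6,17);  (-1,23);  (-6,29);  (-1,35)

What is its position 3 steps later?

(-6,53)

The first coordinate repeats the cycle [-6, -1] with period 2; step 8 mod 2 = 0, giving -6.
The second coordinate changes by +6 each step, so at step 8 it is 5 + 8·(6) = 53.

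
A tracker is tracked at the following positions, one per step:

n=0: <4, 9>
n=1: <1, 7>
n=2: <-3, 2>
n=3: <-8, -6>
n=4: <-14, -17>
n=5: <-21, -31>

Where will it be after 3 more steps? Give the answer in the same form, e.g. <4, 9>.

<-48, -91>

Successive displacements: <-3, -2>, <-4, -5>, <-5, -8>, <-6, -11>, <-7, -14> — each changes by <-1, -3>.
step 6: <-21, -31> + <-8, -17> → <-29, -48>
step 7: <-29, -48> + <-9, -20> → <-38, -68>
step 8: <-38, -68> + <-10, -23> → <-48, -91>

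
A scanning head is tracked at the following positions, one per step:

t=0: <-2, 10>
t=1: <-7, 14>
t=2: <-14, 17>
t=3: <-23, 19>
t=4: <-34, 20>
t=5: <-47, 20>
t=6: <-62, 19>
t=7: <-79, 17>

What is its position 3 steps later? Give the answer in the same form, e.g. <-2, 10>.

First differences are <-5, +4>, <-7, +3>, <-9, +2>, <-11, +1>, <-13, +0>, <-15, -1>, <-17, -2>; their common second difference is <-2, -1> (constant acceleration).
step 8: <-79, 17> + <-19, -3> → <-98, 14>
step 9: <-98, 14> + <-21, -4> → <-119, 10>
step 10: <-119, 10> + <-23, -5> → <-142, 5>

<-142, 5>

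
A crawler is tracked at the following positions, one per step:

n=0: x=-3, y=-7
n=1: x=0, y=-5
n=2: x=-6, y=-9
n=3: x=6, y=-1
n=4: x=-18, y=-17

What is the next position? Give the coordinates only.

Consecutive displacements (+3, +2), (-6, -4), (+12, +8), (-24, -16) scale by a factor of -2 each step.
step 5: x=-18, y=-17 + (+48, +32) → x=30, y=15

x=30, y=15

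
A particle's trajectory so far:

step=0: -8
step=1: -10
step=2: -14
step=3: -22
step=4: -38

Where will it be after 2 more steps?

-134

Consecutive displacements -2, -4, -8, -16 scale by a factor of 2 each step.
step 5: -38 − 32 → -70
step 6: -70 − 64 → -134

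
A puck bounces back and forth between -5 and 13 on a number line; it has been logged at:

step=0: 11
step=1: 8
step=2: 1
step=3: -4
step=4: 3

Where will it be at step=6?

9

The value reflects between -5 and 13, moving 7 per step.
  step 5: 3 → 10
  step 6: 10 → 9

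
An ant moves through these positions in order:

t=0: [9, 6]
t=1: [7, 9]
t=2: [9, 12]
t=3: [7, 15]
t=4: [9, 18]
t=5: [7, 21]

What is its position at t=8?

[9, 30]

The first coordinate repeats the cycle [9, 7] with period 2; step 8 mod 2 = 0, giving 9.
The second coordinate changes by +3 each step, so at step 8 it is 6 + 8·(3) = 30.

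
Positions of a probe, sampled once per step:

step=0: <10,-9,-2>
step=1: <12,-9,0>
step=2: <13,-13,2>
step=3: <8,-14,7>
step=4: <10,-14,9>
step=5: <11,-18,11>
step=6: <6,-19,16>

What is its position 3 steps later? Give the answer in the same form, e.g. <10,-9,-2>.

Step-to-step displacements: <+2,+0,+2>, <+1,-4,+2>, <-5,-1,+5>, <+2,+0,+2>, <+1,-4,+2>, <-5,-1,+5> — a repeating cycle of length 3.
step 7: apply <+2,+0,+2> → <8,-19,18>
step 8: apply <+1,-4,+2> → <9,-23,20>
step 9: apply <-5,-1,+5> → <4,-24,25>

<4,-24,25>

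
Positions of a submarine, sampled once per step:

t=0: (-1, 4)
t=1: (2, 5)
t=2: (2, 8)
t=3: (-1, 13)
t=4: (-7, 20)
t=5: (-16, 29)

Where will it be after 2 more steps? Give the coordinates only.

Successive displacements: (+3, +1), (+0, +3), (-3, +5), (-6, +7), (-9, +9) — each changes by (-3, +2).
step 6: (-16, 29) + (-12, +11) → (-28, 40)
step 7: (-28, 40) + (-15, +13) → (-43, 53)

(-43, 53)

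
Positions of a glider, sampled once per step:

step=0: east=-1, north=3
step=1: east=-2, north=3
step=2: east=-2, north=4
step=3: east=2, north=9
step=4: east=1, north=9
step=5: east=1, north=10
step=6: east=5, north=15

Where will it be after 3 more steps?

Differencing gives (-1, +0), (+0, +1), (+4, +5), (-1, +0), (+0, +1), (+4, +5). This is the pattern (-1, +0), (+0, +1), (+4, +5) repeated.
step 7: apply (-1, +0) → east=4, north=15
step 8: apply (+0, +1) → east=4, north=16
step 9: apply (+4, +5) → east=8, north=21

east=8, north=21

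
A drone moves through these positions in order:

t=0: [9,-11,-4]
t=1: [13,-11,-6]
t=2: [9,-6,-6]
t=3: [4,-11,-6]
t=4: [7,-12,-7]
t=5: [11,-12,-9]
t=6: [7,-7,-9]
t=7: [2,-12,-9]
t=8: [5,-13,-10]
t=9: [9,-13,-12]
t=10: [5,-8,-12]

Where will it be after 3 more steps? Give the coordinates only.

[7,-14,-15]

Step-to-step displacements: [+4,+0,-2], [-4,+5,+0], [-5,-5,+0], [+3,-1,-1], [+4,+0,-2], [-4,+5,+0], [-5,-5,+0], [+3,-1,-1], [+4,+0,-2], [-4,+5,+0] — a repeating cycle of length 4.
step 11: apply [-5,-5,+0] → [0,-13,-12]
step 12: apply [+3,-1,-1] → [3,-14,-13]
step 13: apply [+4,+0,-2] → [7,-14,-15]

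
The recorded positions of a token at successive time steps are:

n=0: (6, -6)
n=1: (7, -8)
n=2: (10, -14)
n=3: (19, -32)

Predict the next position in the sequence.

(46, -86)

The jumps are (+1, -2), (+3, -6), (+9, -18) — a geometric progression with ratio 3.
step 4: (19, -32) + (+27, -54) → (46, -86)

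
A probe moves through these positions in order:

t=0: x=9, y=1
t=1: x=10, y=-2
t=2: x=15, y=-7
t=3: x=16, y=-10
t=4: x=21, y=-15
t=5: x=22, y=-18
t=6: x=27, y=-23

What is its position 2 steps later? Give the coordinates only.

x=33, y=-31

The moves between consecutive positions are (+1, -3), (+5, -5), (+1, -3), (+5, -5), (+1, -3), (+5, -5); they repeat the 2-cycle [(+1, -3), (+5, -5)].
step 7: apply (+1, -3) → x=28, y=-26
step 8: apply (+5, -5) → x=33, y=-31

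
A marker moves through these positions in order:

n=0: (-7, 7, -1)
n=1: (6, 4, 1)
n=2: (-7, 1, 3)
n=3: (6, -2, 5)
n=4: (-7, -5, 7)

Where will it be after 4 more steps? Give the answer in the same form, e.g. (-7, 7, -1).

First: cycles through -7, 6 every 2 steps. Step 8 lands at position 0 of the cycle → -7.
Second: linear, -3 per step → -17 at step 8.
Third: linear, +2 per step → 15 at step 8.

(-7, -17, 15)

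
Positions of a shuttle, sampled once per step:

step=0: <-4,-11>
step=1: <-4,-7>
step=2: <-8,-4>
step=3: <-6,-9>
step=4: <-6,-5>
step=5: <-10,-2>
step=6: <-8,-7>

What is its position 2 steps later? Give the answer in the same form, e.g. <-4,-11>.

Step-to-step displacements: <+0,+4>, <-4,+3>, <+2,-5>, <+0,+4>, <-4,+3>, <+2,-5> — a repeating cycle of length 3.
step 7: apply <+0,+4> → <-8,-3>
step 8: apply <-4,+3> → <-12,0>

<-12,0>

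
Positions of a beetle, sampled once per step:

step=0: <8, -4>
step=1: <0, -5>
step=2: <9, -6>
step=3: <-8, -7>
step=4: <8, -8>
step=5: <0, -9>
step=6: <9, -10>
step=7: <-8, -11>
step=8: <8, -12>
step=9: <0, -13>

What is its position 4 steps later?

The first coordinate repeats the cycle [8, 0, 9, -8] with period 4; step 13 mod 4 = 1, giving 0.
The second coordinate changes by -1 each step, so at step 13 it is -4 + 13·(-1) = -17.

<0, -17>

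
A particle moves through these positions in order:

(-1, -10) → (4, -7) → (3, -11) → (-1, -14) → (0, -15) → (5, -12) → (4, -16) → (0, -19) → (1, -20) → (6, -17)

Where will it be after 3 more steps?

(2, -25)

Differencing gives (+5, +3), (-1, -4), (-4, -3), (+1, -1), (+5, +3), (-1, -4), (-4, -3), (+1, -1), (+5, +3). This is the pattern (+5, +3), (-1, -4), (-4, -3), (+1, -1) repeated.
step 10: apply (-1, -4) → (5, -21)
step 11: apply (-4, -3) → (1, -24)
step 12: apply (+1, -1) → (2, -25)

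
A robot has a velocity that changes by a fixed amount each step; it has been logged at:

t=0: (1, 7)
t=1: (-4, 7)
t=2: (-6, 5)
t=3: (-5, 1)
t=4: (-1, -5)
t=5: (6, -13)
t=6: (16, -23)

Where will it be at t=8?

Successive displacements: (-5, +0), (-2, -2), (+1, -4), (+4, -6), (+7, -8), (+10, -10) — each changes by (+3, -2).
step 7: (16, -23) + (+13, -12) → (29, -35)
step 8: (29, -35) + (+16, -14) → (45, -49)

(45, -49)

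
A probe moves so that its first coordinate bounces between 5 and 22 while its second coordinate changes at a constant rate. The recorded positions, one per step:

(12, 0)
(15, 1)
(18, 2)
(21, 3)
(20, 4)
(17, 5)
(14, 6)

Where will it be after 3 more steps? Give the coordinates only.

The first coordinate travels 3 per step and bounces off the walls at 5 and 22.
  step 7: 14 → 11
  step 8: 11 → 8
  step 9: 8 → 5
The second coordinate changes by +1 each step: at step 9 it is 9.

(5, 9)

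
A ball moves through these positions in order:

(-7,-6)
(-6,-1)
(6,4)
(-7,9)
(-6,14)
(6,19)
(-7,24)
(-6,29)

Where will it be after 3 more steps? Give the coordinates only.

The first coordinate repeats the cycle [-7, -6, 6] with period 3; step 10 mod 3 = 1, giving -6.
The second coordinate changes by +5 each step, so at step 10 it is -6 + 10·(5) = 44.

(-6,44)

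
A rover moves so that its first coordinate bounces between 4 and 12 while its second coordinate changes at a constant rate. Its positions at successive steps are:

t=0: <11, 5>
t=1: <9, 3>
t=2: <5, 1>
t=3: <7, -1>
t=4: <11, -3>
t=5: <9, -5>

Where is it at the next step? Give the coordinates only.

The first coordinate reflects between 4 and 12, moving 4 per step.
  step 6: 9 → 5
The second coordinate changes by -2 each step: at step 6 it is -7.

<5, -7>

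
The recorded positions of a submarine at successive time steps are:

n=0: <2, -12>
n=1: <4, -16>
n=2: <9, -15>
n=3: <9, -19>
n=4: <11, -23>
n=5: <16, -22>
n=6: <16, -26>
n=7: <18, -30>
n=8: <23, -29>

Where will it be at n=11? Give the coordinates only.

Step-to-step displacements: <+2, -4>, <+5, +1>, <+0, -4>, <+2, -4>, <+5, +1>, <+0, -4>, <+2, -4>, <+5, +1> — a repeating cycle of length 3.
step 9: apply <+0, -4> → <23, -33>
step 10: apply <+2, -4> → <25, -37>
step 11: apply <+5, +1> → <30, -36>

<30, -36>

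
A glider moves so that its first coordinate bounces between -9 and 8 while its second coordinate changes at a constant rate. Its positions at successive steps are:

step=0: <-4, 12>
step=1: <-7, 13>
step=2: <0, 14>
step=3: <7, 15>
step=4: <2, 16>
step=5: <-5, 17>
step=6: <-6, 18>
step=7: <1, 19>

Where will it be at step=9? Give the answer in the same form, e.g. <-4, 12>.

<1, 21>

The first coordinate reflects between -9 and 8, moving 7 per step.
  step 8: 1 → 8
  step 9: 8 → 1
The second coordinate changes by +1 each step: at step 9 it is 21.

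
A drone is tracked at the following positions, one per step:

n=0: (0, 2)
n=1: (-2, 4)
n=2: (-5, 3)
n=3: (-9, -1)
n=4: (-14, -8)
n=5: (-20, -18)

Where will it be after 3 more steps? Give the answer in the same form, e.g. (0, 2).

(-44, -66)

First differences are (-2, +2), (-3, -1), (-4, -4), (-5, -7), (-6, -10); their common second difference is (-1, -3) (constant acceleration).
step 6: (-20, -18) + (-7, -13) → (-27, -31)
step 7: (-27, -31) + (-8, -16) → (-35, -47)
step 8: (-35, -47) + (-9, -19) → (-44, -66)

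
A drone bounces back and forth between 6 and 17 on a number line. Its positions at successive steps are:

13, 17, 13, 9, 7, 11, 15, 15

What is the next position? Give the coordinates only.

The value reflects between 6 and 17, moving 4 per step.
  step 8: 15 → 11

11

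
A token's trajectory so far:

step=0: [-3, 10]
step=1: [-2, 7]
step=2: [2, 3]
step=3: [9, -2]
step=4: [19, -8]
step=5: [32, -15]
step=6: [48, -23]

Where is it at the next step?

Taking differences between consecutive positions: [+1, -3], [+4, -4], [+7, -5], [+10, -6], [+13, -7], [+16, -8]. These grow by [+3, -1] each step.
step 7: [48, -23] + [+19, -9] → [67, -32]

[67, -32]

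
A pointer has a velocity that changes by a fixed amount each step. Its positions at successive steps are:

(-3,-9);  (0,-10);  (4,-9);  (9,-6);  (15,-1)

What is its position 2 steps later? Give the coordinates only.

(30,15)

Successive displacements: (+3,-1), (+4,+1), (+5,+3), (+6,+5) — each changes by (+1,+2).
step 5: (15,-1) + (+7,+7) → (22,6)
step 6: (22,6) + (+8,+9) → (30,15)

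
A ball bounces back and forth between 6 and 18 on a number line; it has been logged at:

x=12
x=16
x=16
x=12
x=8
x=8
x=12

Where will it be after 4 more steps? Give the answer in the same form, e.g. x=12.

The value travels 4 per step and bounces off the walls at 6 and 18.
  step 7: 12 → 16
  step 8: 16 → 16
  step 9: 16 → 12
  step 10: 12 → 8

x=8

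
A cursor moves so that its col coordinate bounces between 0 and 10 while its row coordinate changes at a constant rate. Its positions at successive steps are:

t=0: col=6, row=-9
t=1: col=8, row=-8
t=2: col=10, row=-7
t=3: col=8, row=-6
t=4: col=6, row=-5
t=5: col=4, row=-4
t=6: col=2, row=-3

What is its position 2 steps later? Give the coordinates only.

col=2, row=-1

The col coordinate reflects between 0 and 10, moving 2 per step.
  step 7: 2 → 0
  step 8: 0 → 2
The row coordinate changes by +1 each step: at step 8 it is -1.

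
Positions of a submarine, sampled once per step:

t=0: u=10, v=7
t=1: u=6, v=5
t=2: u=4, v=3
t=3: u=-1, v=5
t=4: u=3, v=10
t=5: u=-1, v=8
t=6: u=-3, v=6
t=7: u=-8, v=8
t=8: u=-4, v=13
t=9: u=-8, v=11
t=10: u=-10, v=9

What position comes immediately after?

Step-to-step displacements: (-4, -2), (-2, -2), (-5, +2), (+4, +5), (-4, -2), (-2, -2), (-5, +2), (+4, +5), (-4, -2), (-2, -2) — a repeating cycle of length 4.
step 11: apply (-5, +2) → u=-15, v=11

u=-15, v=11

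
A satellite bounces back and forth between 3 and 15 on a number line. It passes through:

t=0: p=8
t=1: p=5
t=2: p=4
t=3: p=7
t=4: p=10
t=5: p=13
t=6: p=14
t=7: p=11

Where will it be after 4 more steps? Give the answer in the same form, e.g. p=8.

p=7

The value reflects between 3 and 15, moving 3 per step.
  step 8: 11 → 8
  step 9: 8 → 5
  step 10: 5 → 4
  step 11: 4 → 7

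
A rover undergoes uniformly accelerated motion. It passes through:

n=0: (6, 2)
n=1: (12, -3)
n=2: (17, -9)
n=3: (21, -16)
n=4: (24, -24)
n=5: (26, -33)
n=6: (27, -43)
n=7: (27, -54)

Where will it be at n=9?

(24, -79)

Taking differences between consecutive positions: (+6, -5), (+5, -6), (+4, -7), (+3, -8), (+2, -9), (+1, -10), (+0, -11). These grow by (-1, -1) each step.
step 8: (27, -54) + (-1, -12) → (26, -66)
step 9: (26, -66) + (-2, -13) → (24, -79)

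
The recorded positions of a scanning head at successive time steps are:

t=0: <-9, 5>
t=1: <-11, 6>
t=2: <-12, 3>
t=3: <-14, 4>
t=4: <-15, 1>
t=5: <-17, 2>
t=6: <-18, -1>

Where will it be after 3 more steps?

<-23, -2>

The moves between consecutive positions are <-2, +1>, <-1, -3>, <-2, +1>, <-1, -3>, <-2, +1>, <-1, -3>; they repeat the 2-cycle [<-2, +1>, <-1, -3>].
step 7: apply <-2, +1> → <-20, 0>
step 8: apply <-1, -3> → <-21, -3>
step 9: apply <-2, +1> → <-23, -2>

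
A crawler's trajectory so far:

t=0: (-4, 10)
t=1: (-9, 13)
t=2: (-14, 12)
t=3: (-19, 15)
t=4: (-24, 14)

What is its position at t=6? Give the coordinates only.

(-34, 16)

The moves between consecutive positions are (-5, +3), (-5, -1), (-5, +3), (-5, -1); they repeat the 2-cycle [(-5, +3), (-5, -1)].
step 5: apply (-5, +3) → (-29, 17)
step 6: apply (-5, -1) → (-34, 16)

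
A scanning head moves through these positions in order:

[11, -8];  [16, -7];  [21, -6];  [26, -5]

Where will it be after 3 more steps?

Each step adds [+5, +1] to the position.
step 4: [26, -5] + [+5, +1] → [31, -4]
step 5: [31, -4] + [+5, +1] → [36, -3]
step 6: [36, -3] + [+5, +1] → [41, -2]

[41, -2]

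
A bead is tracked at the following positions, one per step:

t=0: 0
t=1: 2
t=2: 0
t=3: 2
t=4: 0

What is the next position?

The jumps are +2, -2, +2, -2 — a geometric progression with ratio -1.
step 5: 0 + 2 → 2

2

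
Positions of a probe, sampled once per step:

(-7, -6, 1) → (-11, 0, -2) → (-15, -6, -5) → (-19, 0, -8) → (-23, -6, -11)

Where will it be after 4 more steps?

(-39, -6, -23)

First: linear, -4 per step → -39 at step 8.
Second: cycles through -6, 0 every 2 steps. Step 8 lands at position 0 of the cycle → -6.
Third: linear, -3 per step → -23 at step 8.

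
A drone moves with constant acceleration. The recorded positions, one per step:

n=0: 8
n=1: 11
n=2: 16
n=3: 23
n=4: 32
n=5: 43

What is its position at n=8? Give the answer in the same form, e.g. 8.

First differences are +3, +5, +7, +9, +11; their common second difference is +2 (constant acceleration).
step 6: 43 + 13 → 56
step 7: 56 + 15 → 71
step 8: 71 + 17 → 88

88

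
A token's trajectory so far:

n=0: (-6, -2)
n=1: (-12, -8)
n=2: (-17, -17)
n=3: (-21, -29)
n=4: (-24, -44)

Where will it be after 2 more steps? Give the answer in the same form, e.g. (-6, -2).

Taking differences between consecutive positions: (-6, -6), (-5, -9), (-4, -12), (-3, -15). These grow by (+1, -3) each step.
step 5: (-24, -44) + (-2, -18) → (-26, -62)
step 6: (-26, -62) + (-1, -21) → (-27, -83)

(-27, -83)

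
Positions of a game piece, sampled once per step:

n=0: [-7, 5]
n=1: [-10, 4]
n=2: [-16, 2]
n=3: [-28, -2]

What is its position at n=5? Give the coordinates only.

[-100, -26]

The jumps are [-3, -1], [-6, -2], [-12, -4] — a geometric progression with ratio 2.
step 4: [-28, -2] + [-24, -8] → [-52, -10]
step 5: [-52, -10] + [-48, -16] → [-100, -26]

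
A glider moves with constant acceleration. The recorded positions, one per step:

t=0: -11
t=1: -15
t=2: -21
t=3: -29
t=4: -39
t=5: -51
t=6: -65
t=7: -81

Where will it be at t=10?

First differences are -4, -6, -8, -10, -12, -14, -16; their common second difference is -2 (constant acceleration).
step 8: -81 − 18 → -99
step 9: -99 − 20 → -119
step 10: -119 − 22 → -141

-141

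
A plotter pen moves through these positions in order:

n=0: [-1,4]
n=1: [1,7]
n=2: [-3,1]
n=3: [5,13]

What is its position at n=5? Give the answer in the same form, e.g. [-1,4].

[21,37]

The jumps are [+2,+3], [-4,-6], [+8,+12] — a geometric progression with ratio -2.
step 4: [5,13] + [-16,-24] → [-11,-11]
step 5: [-11,-11] + [+32,+48] → [21,37]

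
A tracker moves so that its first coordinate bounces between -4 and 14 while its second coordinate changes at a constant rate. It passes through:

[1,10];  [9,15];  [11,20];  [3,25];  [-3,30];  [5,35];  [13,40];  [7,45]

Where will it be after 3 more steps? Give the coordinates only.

[9,60]

The first coordinate travels 8 per step and bounces off the walls at -4 and 14.
  step 8: 7 → -1
  step 9: -1 → 1
  step 10: 1 → 9
The second coordinate changes by +5 each step: at step 10 it is 60.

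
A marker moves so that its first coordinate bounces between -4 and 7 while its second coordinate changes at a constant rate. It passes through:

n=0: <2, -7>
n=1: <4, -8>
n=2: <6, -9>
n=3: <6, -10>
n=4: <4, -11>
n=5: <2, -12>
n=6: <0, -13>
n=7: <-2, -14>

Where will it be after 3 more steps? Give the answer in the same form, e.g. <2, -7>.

The first coordinate travels 2 per step and bounces off the walls at -4 and 7.
  step 8: -2 → -4
  step 9: -4 → -2
  step 10: -2 → 0
The second coordinate changes by -1 each step: at step 10 it is -17.

<0, -17>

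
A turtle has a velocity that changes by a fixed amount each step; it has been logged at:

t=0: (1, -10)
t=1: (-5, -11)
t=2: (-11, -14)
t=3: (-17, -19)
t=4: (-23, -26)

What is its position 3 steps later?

Successive displacements: (-6, -1), (-6, -3), (-6, -5), (-6, -7) — each changes by (+0, -2).
step 5: (-23, -26) + (-6, -9) → (-29, -35)
step 6: (-29, -35) + (-6, -11) → (-35, -46)
step 7: (-35, -46) + (-6, -13) → (-41, -59)

(-41, -59)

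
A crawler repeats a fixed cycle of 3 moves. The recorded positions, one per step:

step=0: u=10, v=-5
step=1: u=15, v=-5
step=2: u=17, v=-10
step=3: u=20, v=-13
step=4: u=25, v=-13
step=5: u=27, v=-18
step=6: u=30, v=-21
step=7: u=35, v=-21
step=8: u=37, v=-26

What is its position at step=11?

u=47, v=-34

Step-to-step displacements: (+5, +0), (+2, -5), (+3, -3), (+5, +0), (+2, -5), (+3, -3), (+5, +0), (+2, -5) — a repeating cycle of length 3.
step 9: apply (+3, -3) → u=40, v=-29
step 10: apply (+5, +0) → u=45, v=-29
step 11: apply (+2, -5) → u=47, v=-34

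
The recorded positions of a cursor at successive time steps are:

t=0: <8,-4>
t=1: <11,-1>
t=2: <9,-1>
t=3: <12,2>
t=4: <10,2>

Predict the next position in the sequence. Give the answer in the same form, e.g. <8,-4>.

The moves between consecutive positions are <+3,+3>, <-2,+0>, <+3,+3>, <-2,+0>; they repeat the 2-cycle [<+3,+3>, <-2,+0>].
step 5: apply <+3,+3> → <13,5>

<13,5>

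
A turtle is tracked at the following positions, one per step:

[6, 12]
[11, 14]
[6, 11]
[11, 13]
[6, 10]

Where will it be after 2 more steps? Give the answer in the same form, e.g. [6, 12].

[6, 9]

Differencing gives [+5, +2], [-5, -3], [+5, +2], [-5, -3]. This is the pattern [+5, +2], [-5, -3] repeated.
step 5: apply [+5, +2] → [11, 12]
step 6: apply [-5, -3] → [6, 9]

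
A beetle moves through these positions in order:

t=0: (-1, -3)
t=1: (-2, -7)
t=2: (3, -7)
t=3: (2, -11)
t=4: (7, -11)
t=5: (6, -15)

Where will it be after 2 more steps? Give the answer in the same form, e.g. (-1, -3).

The moves between consecutive positions are (-1, -4), (+5, +0), (-1, -4), (+5, +0), (-1, -4); they repeat the 2-cycle [(-1, -4), (+5, +0)].
step 6: apply (+5, +0) → (11, -15)
step 7: apply (-1, -4) → (10, -19)

(10, -19)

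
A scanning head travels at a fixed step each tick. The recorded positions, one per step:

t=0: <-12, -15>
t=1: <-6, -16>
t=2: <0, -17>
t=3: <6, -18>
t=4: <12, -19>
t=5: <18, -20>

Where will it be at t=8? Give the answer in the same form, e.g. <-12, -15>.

<36, -23>

Each step adds <+6, -1> to the position.
step 6: <18, -20> + <+6, -1> → <24, -21>
step 7: <24, -21> + <+6, -1> → <30, -22>
step 8: <30, -22> + <+6, -1> → <36, -23>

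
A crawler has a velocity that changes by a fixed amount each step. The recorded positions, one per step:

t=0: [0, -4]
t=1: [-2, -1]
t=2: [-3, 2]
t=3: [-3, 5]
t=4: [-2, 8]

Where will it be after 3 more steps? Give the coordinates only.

First differences are [-2, +3], [-1, +3], [+0, +3], [+1, +3]; their common second difference is [+1, +0] (constant acceleration).
step 5: [-2, 8] + [+2, +3] → [0, 11]
step 6: [0, 11] + [+3, +3] → [3, 14]
step 7: [3, 14] + [+4, +3] → [7, 17]

[7, 17]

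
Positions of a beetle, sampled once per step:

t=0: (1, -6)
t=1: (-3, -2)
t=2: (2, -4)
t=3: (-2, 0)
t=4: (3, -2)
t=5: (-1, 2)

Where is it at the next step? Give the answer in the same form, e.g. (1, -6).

The moves between consecutive positions are (-4, +4), (+5, -2), (-4, +4), (+5, -2), (-4, +4); they repeat the 2-cycle [(-4, +4), (+5, -2)].
step 6: apply (+5, -2) → (4, 0)

(4, 0)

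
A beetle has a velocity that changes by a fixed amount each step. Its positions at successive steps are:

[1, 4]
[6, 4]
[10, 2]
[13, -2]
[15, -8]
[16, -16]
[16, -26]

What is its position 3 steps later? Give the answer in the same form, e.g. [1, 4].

First differences are [+5, +0], [+4, -2], [+3, -4], [+2, -6], [+1, -8], [+0, -10]; their common second difference is [-1, -2] (constant acceleration).
step 7: [16, -26] + [-1, -12] → [15, -38]
step 8: [15, -38] + [-2, -14] → [13, -52]
step 9: [13, -52] + [-3, -16] → [10, -68]

[10, -68]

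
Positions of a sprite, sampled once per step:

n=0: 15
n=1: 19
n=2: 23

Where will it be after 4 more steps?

Each step adds +4 to the position.
step 3: 23 + 4 → 27
step 4: 27 + 4 → 31
step 5: 31 + 4 → 35
step 6: 35 + 4 → 39

39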